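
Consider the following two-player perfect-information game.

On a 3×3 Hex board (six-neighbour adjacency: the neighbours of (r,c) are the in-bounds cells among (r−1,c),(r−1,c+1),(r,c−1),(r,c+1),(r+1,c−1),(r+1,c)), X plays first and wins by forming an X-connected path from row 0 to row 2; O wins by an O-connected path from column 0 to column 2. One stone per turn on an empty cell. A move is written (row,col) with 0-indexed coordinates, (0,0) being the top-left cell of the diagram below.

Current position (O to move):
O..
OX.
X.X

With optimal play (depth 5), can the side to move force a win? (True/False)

p1 O@[O../OX./X.X]: (0,1)[OO./OX./X.X]-1* (0,2)[O.O/OX./X.X]-1 (1,2)[O../OXO/X.X]-1 (2,1)[O../OX./XOX]-1
p2 X@[OO./OX./X.X]: (0,2)[OOX/OX./X.X]+1* (1,2)[OO./OXX/X.X]-1 (2,1)[OO./OX./XXX]-1
p3 O@[OOX/OX./X.X] terminal -1; root [O../OX./X.X] d5

O winning at [O../OX./X.X]: False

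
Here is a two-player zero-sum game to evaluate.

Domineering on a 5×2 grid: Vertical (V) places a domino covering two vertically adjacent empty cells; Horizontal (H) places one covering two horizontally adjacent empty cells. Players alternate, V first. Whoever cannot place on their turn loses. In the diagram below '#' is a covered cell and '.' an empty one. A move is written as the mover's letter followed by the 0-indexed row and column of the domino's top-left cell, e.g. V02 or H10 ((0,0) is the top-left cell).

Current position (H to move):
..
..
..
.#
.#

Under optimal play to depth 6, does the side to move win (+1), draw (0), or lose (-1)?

value(../../../.#/.#, H) = +1

ply 1, H at ../../../.#/.# | H00=-1→##/../../.#/.#; H10=+1→../##/../.#/.#*; H20=-1→../../##/.#/.#
ply 2, V at ../##/../.#/.# | V20=-1→../##/#./##/.#*; V30=-1→../##/../##/##
ply 3, H at ../##/#./##/.# | H00=+1→##/##/#./##/.#*
ply 4: ##/##/#./##/.# is terminal -1 (V); from ../../../.#/.# depth 6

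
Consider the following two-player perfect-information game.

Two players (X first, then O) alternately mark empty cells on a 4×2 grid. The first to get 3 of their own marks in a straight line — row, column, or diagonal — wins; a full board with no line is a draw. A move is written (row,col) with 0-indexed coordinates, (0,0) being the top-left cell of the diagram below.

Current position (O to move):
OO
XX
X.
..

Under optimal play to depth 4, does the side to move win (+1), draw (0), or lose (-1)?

value(OO/XX/X./.., O) = 0

ply 1, O at OO/XX/X./.. | (2,1)=-1→OO/XX/XO/..; (3,0)=+0→OO/XX/X./O.*; (3,1)=-1→OO/XX/X./.O
ply 2, X at OO/XX/X./O. | (2,1)=+0→OO/XX/XX/O.*; (3,1)=+0→OO/XX/X./OX
ply 3, O at OO/XX/XX/O. | (3,1)=+0→OO/XX/XX/OO*
ply 4: OO/XX/XX/OO is terminal +0 (X); from OO/XX/X./.. depth 4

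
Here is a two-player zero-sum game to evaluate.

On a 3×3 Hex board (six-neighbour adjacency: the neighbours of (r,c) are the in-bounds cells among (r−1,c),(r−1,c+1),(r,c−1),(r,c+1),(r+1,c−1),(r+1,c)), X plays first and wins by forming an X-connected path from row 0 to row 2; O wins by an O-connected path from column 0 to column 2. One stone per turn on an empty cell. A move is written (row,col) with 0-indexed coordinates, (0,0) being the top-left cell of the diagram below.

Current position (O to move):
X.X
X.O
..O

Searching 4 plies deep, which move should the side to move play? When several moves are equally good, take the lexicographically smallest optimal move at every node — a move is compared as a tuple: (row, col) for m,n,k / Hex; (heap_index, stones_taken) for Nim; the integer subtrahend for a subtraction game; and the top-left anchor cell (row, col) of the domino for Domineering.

O's best at [X.X/X.O/..O]: (2,0)

ply 1, O at X.X/X.O/..O | (0,1)=-1→XOX/X.O/..O; (1,1)=-1→X.X/XOO/..O; (2,0)=+1→X.X/X.O/O.O*; (2,1)=-1→X.X/X.O/.OO
ply 2, X at X.X/X.O/O.O | (0,1)=-1→XXX/X.O/O.O*; (1,1)=-1→X.X/XXO/O.O; (2,1)=-1→X.X/X.O/OXO
ply 3, O at XXX/X.O/O.O | (1,1)=+1→XXX/XOO/O.O*; (2,1)=+1→XXX/X.O/OOO
ply 4: XXX/XOO/O.O is terminal -1 (X); from X.X/X.O/..O depth 4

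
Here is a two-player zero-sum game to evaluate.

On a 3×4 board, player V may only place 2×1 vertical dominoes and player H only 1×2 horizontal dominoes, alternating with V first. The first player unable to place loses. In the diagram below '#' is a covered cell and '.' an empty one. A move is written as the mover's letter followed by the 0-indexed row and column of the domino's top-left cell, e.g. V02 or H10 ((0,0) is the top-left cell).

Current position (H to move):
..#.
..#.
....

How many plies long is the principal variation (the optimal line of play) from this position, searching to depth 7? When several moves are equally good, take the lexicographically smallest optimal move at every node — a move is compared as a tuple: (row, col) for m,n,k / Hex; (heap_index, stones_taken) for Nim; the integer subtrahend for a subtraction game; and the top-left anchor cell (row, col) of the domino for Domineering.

ply 1, H at ..#./..#./.... | H00=-1→###./..#./....; H10=+1→..#./###./....*; H20=-1→..#./..#./##..; H21=-1→..#./..#./.##.; H22=-1→..#./..#./..##
ply 2, V at ..#./###./.... | V03=-1→..##/####/....*; V13=-1→..#./####/...#
ply 3, H at ..##/####/.... | H00=+1→####/####/....*; H20=+1→..##/####/##..; H21=+1→..##/####/.##.; H22=+1→..##/####/..##
ply 4: ####/####/.... is terminal -1 (V); from ..#./..#./.... depth 7

PV length from [..#./..#./....]: 3 plies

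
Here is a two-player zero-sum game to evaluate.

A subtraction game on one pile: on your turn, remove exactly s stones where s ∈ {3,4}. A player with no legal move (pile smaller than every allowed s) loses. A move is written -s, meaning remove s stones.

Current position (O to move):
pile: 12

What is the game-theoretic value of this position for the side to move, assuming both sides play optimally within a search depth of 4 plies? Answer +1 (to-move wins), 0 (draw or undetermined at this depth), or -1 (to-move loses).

value(12, O) = +1

[12] O move#1: -3:+1/9*, -4:+1/8
[9] X move#2: -3:-1/6*, -4:-1/5
[6] O move#3: -3:-1/3, -4:+1/2*
[2] end (terminal -1, X#4); searched 12 to 4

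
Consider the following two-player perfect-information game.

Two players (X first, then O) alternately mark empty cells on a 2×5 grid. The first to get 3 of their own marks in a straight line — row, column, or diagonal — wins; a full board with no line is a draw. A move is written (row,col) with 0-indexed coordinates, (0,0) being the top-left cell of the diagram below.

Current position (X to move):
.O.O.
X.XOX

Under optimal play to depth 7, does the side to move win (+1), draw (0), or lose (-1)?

value(.O.O./X.XOX, X) = +1

ply 1, X at .O.O./X.XOX | (0,0)=-1→XO.O./X.XOX; (0,2)=+0→.OXO./X.XOX; (0,4)=-1→.O.OX/X.XOX; (1,1)=+1→.O.O./XXXOX*
ply 2: .O.O./XXXOX is terminal -1 (O); from .O.O./X.XOX depth 7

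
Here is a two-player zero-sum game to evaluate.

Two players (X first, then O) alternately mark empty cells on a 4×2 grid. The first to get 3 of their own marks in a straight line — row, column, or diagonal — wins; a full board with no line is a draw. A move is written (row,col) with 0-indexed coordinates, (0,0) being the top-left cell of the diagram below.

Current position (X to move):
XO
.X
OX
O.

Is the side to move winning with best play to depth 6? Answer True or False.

[XO/.X/OX/O.] X move#1: (1,0):+0/XO/XX/OX/O., (3,1):+1/XO/.X/OX/OX*
[XO/.X/OX/OX] end (terminal -1, O#2); searched XO/.X/OX/O. to 6

X winning at [XO/.X/OX/O.]: True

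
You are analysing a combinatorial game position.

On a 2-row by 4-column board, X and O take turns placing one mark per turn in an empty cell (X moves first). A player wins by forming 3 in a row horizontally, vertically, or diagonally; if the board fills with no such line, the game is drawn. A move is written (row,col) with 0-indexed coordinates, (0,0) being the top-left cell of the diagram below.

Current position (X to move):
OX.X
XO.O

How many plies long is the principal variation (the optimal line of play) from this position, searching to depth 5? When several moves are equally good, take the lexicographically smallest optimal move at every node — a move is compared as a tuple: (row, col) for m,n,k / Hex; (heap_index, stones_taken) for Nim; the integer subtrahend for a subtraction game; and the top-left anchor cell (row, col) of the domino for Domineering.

ply 1, X at OX.X/XO.O | (0,2)=+1→OXXX/XO.O*; (1,2)=+0→OX.X/XOXO
ply 2: OXXX/XO.O is terminal -1 (O); from OX.X/XO.O depth 5

PV length from [OX.X/XO.O]: 1 ply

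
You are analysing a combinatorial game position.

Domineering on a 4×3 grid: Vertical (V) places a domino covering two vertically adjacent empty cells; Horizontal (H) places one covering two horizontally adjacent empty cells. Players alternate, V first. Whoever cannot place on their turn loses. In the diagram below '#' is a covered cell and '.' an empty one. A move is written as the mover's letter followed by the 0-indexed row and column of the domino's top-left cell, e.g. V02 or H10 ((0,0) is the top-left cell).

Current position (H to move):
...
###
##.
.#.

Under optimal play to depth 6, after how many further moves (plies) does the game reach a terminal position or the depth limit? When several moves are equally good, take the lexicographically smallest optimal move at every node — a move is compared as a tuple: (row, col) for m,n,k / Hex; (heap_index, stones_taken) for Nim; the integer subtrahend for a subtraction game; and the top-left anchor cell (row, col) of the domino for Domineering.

p1 H@[.../###/##./.#.]: H00[##./###/##./.#.]-1* H01[.##/###/##./.#.]-1
p2 V@[##./###/##./.#.]: V22[##./###/###/.##]+1*
p3 H@[##./###/###/.##] terminal -1; root [.../###/##./.#.] d6

PV length from [.../###/##./.#.]: 2 plies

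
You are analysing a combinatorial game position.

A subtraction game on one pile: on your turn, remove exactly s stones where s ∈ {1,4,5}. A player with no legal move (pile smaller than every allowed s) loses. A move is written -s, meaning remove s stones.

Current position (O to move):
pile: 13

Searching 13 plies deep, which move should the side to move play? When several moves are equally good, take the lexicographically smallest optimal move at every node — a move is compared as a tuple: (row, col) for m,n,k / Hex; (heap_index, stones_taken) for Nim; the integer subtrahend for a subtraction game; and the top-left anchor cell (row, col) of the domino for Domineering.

O's best at [13]: -5

p1 O@[13]: -1[12]-1 -4[9]-1 -5[8]+1*
p2 X@[8]: -1[7]-1* -4[4]-1 -5[3]-1
p3 O@[7]: -1[6]-1 -4[3]-1 -5[2]+1*
p4 X@[2]: -1[1]-1*
p5 O@[1]: -1[0]+1*
p6 X@[0] terminal -1; root [13] d13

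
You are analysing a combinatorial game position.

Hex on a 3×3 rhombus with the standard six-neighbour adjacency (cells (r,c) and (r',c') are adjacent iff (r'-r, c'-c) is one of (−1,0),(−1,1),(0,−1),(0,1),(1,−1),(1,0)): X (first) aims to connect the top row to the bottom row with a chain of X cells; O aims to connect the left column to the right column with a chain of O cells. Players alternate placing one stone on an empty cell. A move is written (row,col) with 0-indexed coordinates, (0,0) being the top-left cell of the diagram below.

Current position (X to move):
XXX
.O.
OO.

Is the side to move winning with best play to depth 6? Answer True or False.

p1 X@[XXX/.O./OO.]: (1,0)[XXX/XO./OO.]-1* (1,2)[XXX/.OX/OO.]-1 (2,2)[XXX/.O./OOX]-1
p2 O@[XXX/XO./OO.]: (1,2)[XXX/XOO/OO.]+1* (2,2)[XXX/XO./OOO]+1
p3 X@[XXX/XOO/OO.] terminal -1; root [XXX/.O./OO.] d6

X winning at [XXX/.O./OO.]: False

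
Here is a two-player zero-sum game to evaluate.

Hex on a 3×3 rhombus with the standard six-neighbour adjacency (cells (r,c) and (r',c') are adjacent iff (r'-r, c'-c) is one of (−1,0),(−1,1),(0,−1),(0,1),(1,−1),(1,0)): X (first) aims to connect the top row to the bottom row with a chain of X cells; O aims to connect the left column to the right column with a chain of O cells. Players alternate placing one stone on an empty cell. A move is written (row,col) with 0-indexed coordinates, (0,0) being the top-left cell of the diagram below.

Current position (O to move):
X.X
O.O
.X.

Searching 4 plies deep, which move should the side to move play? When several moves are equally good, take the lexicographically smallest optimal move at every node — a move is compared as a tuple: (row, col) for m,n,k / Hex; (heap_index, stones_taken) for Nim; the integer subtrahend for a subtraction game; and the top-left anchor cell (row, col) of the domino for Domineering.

O's best at [X.X/O.O/.X.]: (1,1)

p1 O@[X.X/O.O/.X.]: (0,1)[XOX/O.O/.X.]-1 (1,1)[X.X/OOO/.X.]+1* (2,0)[X.X/O.O/OX.]-1 (2,2)[X.X/O.O/.XO]-1
p2 X@[X.X/OOO/.X.] terminal -1; root [X.X/O.O/.X.] d4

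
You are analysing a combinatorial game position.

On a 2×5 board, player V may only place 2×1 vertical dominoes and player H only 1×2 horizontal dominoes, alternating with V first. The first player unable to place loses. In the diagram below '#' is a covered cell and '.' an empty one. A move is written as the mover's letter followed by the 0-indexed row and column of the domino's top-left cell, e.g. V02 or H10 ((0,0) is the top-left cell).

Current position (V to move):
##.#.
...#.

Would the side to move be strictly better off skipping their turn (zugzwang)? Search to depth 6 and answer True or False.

[##.#./...#.] V move#1: V02:+1/####./..##.*, V04:-1/##.##/...##
[####./..##.] H move#2: H10:-1/####./####.*
[####./####.] V move#3: V04:+1/#####/#####*
[#####/#####] end (terminal -1, H#4); searched ##.#./...#. to 6
pass branch (H moves first from the same position):
  | [##.#./...#.] H move#1: H10:-1/##.#./##.#.*, H11:-1/##.#./.###.
  | [##.#./##.#.] V move#2: V02:+1/####./####.*, V04:+1/##.##/##.##
  | [####./####.] end (terminal -1, H#3); searched ##.#./...#. to 6
V moving scores +1; V passing scores +1

zugzwang(##.#./...#., V) = False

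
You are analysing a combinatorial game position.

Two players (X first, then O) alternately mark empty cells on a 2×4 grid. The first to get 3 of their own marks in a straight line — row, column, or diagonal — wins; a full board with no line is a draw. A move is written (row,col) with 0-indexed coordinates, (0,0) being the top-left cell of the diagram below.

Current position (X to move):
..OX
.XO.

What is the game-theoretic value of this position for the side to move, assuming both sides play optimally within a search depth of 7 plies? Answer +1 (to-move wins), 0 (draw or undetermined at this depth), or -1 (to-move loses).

[..OX/.XO.] X move#1: (0,0):+0/X.OX/.XO.*, (0,1):+0/.XOX/.XO., (1,0):+0/..OX/XXO., (1,3):+0/..OX/.XOX
[X.OX/.XO.] O move#2: (0,1):+0/XOOX/.XO.*, (1,0):+0/X.OX/OXO., (1,3):+0/X.OX/.XOO
[XOOX/.XO.] X move#3: (1,0):+0/XOOX/XXO.*, (1,3):+0/XOOX/.XOX
[XOOX/XXO.] O move#4: (1,3):+0/XOOX/XXOO*
[XOOX/XXOO] end (terminal +0, X#5); searched ..OX/.XO. to 7

value(..OX/.XO., X) = 0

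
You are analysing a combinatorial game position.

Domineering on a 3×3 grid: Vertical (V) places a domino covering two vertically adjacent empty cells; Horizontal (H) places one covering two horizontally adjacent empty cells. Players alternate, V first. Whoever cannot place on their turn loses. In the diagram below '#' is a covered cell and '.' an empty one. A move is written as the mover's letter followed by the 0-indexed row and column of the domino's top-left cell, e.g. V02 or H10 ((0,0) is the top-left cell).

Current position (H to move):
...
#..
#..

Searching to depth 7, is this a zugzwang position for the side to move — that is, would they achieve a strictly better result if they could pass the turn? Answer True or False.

p1 H@[.../#../#..]: H00[##./#../#..]-1 H01[.##/#../#..]-1 H11[.../###/#..]+1* H21[.../#../###]-1
p2 V@[.../###/#..] terminal -1; root [.../#../#..] d7
suppose H passes — search the same position with V to move:
pass> p1 V@[.../#../#..]: V01[.#./##./#..]+1* V02[..#/#.#/#..]+1 V11[.../##./##.]+1 V12[.../#.#/#.#]+1
pass> p2 H@[.#./##./#..]: H21[.#./##./###]-1*
pass> p3 V@[.#./##./###]: V02[.##/###/###]+1*
pass> p4 H@[.##/###/###] terminal -1; root [.../#../#..] d7
for H: play +1, pass -1

zugzwang(.../#../#.., H) = False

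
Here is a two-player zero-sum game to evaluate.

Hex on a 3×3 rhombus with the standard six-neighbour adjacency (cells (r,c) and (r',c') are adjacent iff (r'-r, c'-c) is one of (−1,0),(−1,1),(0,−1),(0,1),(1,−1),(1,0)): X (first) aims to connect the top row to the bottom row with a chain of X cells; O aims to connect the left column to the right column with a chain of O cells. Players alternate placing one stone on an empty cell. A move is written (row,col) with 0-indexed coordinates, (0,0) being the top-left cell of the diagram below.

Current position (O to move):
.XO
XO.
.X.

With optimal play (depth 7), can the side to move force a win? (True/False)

p1 O@[.XO/XO./.X.]: (0,0)[OXO/XO./.X.]-1 (1,2)[.XO/XOO/.X.]-1 (2,0)[.XO/XO./OX.]+1* (2,2)[.XO/XO./.XO]-1
p2 X@[.XO/XO./OX.] terminal -1; root [.XO/XO./.X.] d7

O winning at [.XO/XO./.X.]: True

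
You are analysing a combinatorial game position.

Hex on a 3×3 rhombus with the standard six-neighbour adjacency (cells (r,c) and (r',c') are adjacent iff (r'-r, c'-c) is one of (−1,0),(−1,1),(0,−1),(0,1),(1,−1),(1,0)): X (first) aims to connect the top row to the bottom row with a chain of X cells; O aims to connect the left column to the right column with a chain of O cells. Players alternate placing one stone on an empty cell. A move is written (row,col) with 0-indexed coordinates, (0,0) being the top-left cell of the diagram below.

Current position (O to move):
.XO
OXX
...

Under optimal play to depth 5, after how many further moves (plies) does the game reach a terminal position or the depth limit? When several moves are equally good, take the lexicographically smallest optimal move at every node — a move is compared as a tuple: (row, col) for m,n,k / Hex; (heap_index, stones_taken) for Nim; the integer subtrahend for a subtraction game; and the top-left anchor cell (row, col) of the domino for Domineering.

p1 O@[.XO/OXX/...]: (0,0)[OXO/OXX/...]-1* (2,0)[.XO/OXX/O..]-1 (2,1)[.XO/OXX/.O.]-1 (2,2)[.XO/OXX/..O]-1
p2 X@[OXO/OXX/...]: (2,0)[OXO/OXX/X..]+1* (2,1)[OXO/OXX/.X.]+1 (2,2)[OXO/OXX/..X]+1
p3 O@[OXO/OXX/X..] terminal -1; root [.XO/OXX/...] d5

PV length from [.XO/OXX/...]: 2 plies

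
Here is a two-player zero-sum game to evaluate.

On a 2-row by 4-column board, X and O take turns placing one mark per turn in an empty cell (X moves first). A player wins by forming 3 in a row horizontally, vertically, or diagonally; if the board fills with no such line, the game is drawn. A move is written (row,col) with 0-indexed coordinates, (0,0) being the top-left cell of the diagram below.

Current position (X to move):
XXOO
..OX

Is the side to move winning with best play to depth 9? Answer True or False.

X winning at [XXOO/..OX]: False

[XXOO/..OX] X move#1: (1,0):+0/XXOO/X.OX*, (1,1):+0/XXOO/.XOX
[XXOO/X.OX] O move#2: (1,1):+0/XXOO/XOOX*
[XXOO/XOOX] end (terminal +0, X#3); searched XXOO/..OX to 9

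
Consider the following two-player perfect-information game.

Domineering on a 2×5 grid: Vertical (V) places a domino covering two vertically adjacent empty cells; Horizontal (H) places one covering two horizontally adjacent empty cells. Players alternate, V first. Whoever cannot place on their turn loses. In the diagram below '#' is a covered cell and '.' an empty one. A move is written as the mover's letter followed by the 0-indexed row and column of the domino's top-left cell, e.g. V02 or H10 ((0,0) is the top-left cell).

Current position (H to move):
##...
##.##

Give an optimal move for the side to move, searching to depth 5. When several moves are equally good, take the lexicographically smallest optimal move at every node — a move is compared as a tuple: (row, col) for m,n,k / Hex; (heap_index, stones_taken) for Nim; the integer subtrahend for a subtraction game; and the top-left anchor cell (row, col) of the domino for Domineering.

H's best at [##.../##.##]: H02

ply 1, H at ##.../##.## | H02=+1→####./##.##*; H03=-1→##.##/##.##
ply 2: ####./##.## is terminal -1 (V); from ##.../##.## depth 5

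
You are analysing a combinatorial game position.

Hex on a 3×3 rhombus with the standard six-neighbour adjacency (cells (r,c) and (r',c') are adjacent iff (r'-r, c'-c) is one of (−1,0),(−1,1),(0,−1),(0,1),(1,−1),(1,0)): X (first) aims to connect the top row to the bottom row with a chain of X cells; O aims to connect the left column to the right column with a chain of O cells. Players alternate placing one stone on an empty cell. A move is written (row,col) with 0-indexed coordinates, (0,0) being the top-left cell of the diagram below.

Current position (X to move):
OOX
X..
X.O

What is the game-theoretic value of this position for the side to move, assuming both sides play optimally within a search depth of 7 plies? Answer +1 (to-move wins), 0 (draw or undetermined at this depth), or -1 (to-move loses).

value(OOX/X../X.O, X) = +1

[OOX/X../X.O] X move#1: (1,1):+1/OOX/XX./X.O*, (1,2):+1/OOX/X.X/X.O, (2,1):+1/OOX/X../XXO
[OOX/XX./X.O] end (terminal -1, O#2); searched OOX/X../X.O to 7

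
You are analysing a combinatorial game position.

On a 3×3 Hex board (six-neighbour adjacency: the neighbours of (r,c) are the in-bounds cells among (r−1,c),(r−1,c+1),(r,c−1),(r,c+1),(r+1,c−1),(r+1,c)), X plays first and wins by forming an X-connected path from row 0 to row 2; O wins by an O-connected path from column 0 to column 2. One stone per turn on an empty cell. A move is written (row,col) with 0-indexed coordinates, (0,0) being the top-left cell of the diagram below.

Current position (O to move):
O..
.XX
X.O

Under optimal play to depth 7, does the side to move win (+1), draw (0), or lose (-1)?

value(O../.XX/X.O, O) = -1

[O../.XX/X.O] O move#1: (0,1):-1/OO./.XX/X.O*, (0,2):-1/O.O/.XX/X.O, (1,0):-1/O../OXX/X.O, (2,1):-1/O../.XX/XOO
[OO./.XX/X.O] X move#2: (0,2):+1/OOX/.XX/X.O*, (1,0):-1/OO./XXX/X.O, (2,1):-1/OO./.XX/XXO
[OOX/.XX/X.O] end (terminal -1, O#3); searched O../.XX/X.O to 7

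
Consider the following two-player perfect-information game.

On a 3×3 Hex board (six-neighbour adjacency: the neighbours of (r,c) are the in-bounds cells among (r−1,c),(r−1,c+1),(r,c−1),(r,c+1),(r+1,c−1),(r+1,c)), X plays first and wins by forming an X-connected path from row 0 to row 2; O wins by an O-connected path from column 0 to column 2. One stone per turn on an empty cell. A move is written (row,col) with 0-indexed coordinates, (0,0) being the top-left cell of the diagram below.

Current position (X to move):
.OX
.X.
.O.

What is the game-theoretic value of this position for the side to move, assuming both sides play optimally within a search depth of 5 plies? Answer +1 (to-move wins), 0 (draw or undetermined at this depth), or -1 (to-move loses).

value(.OX/.X./.O., X) = +1

[.OX/.X./.O.] X move#1: (0,0):-1/XOX/.X./.O., (1,0):-1/.OX/XX./.O., (1,2):+1/.OX/.XX/.O.*, (2,0):+1/.OX/.X./XO., (2,2):+1/.OX/.X./.OX
[.OX/.XX/.O.] O move#2: (0,0):-1/OOX/.XX/.O.*, (1,0):-1/.OX/OXX/.O., (2,0):-1/.OX/.XX/OO., (2,2):-1/.OX/.XX/.OO
[OOX/.XX/.O.] X move#3: (1,0):+1/OOX/XXX/.O.*, (2,0):+1/OOX/.XX/XO., (2,2):+1/OOX/.XX/.OX
[OOX/XXX/.O.] O move#4: (2,0):-1/OOX/XXX/OO.*, (2,2):-1/OOX/XXX/.OO
[OOX/XXX/OO.] X move#5: (2,2):+1/OOX/XXX/OOX*
[OOX/XXX/OOX] end (terminal -1, O#6); searched .OX/.X./.O. to 5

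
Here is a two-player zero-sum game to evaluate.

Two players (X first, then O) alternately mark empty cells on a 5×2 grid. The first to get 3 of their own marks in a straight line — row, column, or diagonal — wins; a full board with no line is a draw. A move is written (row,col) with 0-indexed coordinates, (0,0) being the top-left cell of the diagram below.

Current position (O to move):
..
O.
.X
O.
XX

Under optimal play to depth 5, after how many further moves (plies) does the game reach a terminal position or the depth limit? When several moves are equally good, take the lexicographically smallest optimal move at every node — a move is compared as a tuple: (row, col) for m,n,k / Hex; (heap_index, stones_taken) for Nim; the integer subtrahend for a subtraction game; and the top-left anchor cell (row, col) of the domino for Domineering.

PV length from [../O./.X/O./XX]: 1 ply

ply 1, O at ../O./.X/O./XX | (0,0)=-1→O./O./.X/O./XX; (0,1)=-1→.O/O./.X/O./XX; (1,1)=-1→../OO/.X/O./XX; (2,0)=+1→../O./OX/O./XX*; (3,1)=+0→../O./.X/OO/XX
ply 2: ../O./OX/O./XX is terminal -1 (X); from ../O./.X/O./XX depth 5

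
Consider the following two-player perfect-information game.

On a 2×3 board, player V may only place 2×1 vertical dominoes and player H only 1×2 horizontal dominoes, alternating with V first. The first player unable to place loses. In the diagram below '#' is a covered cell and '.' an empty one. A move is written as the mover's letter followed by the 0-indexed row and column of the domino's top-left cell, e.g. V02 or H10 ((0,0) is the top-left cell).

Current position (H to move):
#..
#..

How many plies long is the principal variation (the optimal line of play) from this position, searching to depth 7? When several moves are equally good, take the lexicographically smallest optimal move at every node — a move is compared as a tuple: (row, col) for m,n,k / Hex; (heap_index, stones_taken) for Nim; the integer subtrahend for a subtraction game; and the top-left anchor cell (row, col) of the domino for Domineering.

PV length from [#../#..]: 1 ply

ply 1, H at #../#.. | H01=+1→###/#..*; H11=+1→#../###
ply 2: ###/#.. is terminal -1 (V); from #../#.. depth 7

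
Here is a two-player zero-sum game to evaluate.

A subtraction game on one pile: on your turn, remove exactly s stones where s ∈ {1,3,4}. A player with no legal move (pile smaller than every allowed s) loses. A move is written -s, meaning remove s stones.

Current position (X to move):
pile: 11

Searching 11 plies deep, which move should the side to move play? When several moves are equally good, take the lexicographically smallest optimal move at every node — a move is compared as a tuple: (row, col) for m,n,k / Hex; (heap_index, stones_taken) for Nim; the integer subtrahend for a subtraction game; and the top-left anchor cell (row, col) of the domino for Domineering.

X's best at [11]: -4

p1 X@[11]: -1[10]-1 -3[8]-1 -4[7]+1*
p2 O@[7]: -1[6]-1* -3[4]-1 -4[3]-1
p3 X@[6]: -1[5]-1 -3[3]-1 -4[2]+1*
p4 O@[2]: -1[1]-1*
p5 X@[1]: -1[0]+1*
p6 O@[0] terminal -1; root [11] d11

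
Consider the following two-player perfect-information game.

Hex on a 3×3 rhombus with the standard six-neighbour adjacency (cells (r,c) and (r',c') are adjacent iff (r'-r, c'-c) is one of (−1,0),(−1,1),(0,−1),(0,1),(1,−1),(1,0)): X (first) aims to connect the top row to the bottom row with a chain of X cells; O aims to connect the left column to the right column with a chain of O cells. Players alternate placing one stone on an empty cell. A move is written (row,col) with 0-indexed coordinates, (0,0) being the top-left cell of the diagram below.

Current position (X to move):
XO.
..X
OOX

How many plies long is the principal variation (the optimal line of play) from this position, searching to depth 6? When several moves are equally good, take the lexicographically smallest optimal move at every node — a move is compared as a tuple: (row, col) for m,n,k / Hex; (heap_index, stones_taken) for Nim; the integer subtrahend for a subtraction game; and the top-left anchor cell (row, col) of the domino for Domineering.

p1 X@[XO./..X/OOX]: (0,2)[XOX/..X/OOX]+1* (1,0)[XO./X.X/OOX]+1 (1,1)[XO./.XX/OOX]+1
p2 O@[XOX/..X/OOX] terminal -1; root [XO./..X/OOX] d6

PV length from [XO./..X/OOX]: 1 ply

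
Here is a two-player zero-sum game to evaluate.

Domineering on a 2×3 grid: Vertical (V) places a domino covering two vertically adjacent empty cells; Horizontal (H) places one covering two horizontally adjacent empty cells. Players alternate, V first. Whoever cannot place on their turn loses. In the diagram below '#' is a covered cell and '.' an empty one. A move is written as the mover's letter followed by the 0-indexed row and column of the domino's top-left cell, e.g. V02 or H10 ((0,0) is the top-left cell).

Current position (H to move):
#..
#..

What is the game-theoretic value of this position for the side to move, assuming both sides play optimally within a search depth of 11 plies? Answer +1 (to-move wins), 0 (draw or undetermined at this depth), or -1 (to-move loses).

value(#../#.., H) = +1

[#../#..] H move#1: H01:+1/###/#..*, H11:+1/#../###
[###/#..] end (terminal -1, V#2); searched #../#.. to 11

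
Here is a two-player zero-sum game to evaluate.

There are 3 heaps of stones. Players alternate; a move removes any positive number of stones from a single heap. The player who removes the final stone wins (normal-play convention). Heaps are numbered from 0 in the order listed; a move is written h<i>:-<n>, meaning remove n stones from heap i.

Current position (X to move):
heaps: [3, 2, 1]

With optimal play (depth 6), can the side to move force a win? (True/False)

X winning at [(3,2,1)]: False

p1 X@[(3,2,1)]: h0:-1[(2,2,1)]-1* h0:-2[(1,2,1)]-1 h0:-3[(0,2,1)]-1 h1:-1[(3,1,1)]-1 h1:-2[(3,0,1)]-1 h2:-1[(3,2,0)]-1
p2 O@[(2,2,1)]: h0:-1[(1,2,1)]-1 h0:-2[(0,2,1)]-1 h1:-1[(2,1,1)]-1 h1:-2[(2,0,1)]-1 h2:-1[(2,2,0)]+1*
p3 X@[(2,2,0)]: h0:-1[(1,2,0)]-1* h0:-2[(0,2,0)]-1 h1:-1[(2,1,0)]-1 h1:-2[(2,0,0)]-1
p4 O@[(1,2,0)]: h0:-1[(0,2,0)]-1 h1:-1[(1,1,0)]+1* h1:-2[(1,0,0)]-1
p5 X@[(1,1,0)]: h0:-1[(0,1,0)]-1* h1:-1[(1,0,0)]-1
p6 O@[(0,1,0)]: h1:-1[(0,0,0)]+1*
p7 X@[(0,0,0)] terminal -1; root [(3,2,1)] d6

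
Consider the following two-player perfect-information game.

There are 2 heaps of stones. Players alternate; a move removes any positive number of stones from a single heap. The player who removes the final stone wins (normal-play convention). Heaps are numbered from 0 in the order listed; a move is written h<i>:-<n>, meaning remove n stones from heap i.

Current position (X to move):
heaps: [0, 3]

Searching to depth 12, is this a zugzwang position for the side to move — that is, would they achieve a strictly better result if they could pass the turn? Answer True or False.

[(0,3)] X move#1: h1:-1:-1/(0,2), h1:-2:-1/(0,1), h1:-3:+1/(0,0)*
[(0,0)] end (terminal -1, O#2); searched (0,3) to 12
pass branch (O moves first from the same position):
  | [(0,3)] O move#1: h1:-1:-1/(0,2), h1:-2:-1/(0,1), h1:-3:+1/(0,0)*
  | [(0,0)] end (terminal -1, X#2); searched (0,3) to 12
X moving scores +1; X passing scores -1

zugzwang((0,3), X) = False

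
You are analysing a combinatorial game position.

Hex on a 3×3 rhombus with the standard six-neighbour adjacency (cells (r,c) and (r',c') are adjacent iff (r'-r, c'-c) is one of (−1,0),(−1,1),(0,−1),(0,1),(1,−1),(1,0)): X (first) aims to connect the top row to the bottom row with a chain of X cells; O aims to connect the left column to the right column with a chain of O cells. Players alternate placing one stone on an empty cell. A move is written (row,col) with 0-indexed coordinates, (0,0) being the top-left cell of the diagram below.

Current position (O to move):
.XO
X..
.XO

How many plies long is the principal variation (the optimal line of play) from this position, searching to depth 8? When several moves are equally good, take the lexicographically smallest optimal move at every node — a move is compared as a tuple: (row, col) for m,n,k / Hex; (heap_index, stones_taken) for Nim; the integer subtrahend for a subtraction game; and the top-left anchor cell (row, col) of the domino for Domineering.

PV length from [.XO/X../.XO]: 2 plies

p1 O@[.XO/X../.XO]: (0,0)[OXO/X../.XO]-1* (1,1)[.XO/XO./.XO]-1 (1,2)[.XO/X.O/.XO]-1 (2,0)[.XO/X../OXO]-1
p2 X@[OXO/X../.XO]: (1,1)[OXO/XX./.XO]+1* (1,2)[OXO/X.X/.XO]+1 (2,0)[OXO/X../XXO]+1
p3 O@[OXO/XX./.XO] terminal -1; root [.XO/X../.XO] d8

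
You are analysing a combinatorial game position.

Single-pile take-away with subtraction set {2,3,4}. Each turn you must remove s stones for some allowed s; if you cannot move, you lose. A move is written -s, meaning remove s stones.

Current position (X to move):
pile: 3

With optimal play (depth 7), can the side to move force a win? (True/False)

X winning at [3]: True

p1 X@[3]: -2[1]+1* -3[0]+1
p2 O@[1] terminal -1; root [3] d7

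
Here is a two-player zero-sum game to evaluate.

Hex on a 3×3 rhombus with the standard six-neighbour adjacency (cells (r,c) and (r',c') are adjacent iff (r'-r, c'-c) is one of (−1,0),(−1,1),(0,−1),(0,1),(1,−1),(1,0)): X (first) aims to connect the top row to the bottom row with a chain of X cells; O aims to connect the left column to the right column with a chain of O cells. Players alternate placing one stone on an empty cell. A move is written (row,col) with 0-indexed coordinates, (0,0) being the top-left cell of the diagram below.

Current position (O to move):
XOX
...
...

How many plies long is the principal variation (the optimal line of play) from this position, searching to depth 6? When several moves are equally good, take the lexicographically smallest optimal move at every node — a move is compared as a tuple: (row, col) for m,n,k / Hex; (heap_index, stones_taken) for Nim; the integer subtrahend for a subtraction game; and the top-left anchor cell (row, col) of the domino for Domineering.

ply 1, O at XOX/.../... | (1,0)=-1→XOX/O../...*; (1,1)=-1→XOX/.O./...; (1,2)=-1→XOX/..O/...; (2,0)=-1→XOX/.../O..; (2,1)=-1→XOX/.../.O.; (2,2)=-1→XOX/.../..O
ply 2, X at XOX/O../... | (1,1)=+1→XOX/OX./...*; (1,2)=+1→XOX/O.X/...; (2,0)=+1→XOX/O../X..; (2,1)=+1→XOX/O../.X.; (2,2)=+1→XOX/O../..X
ply 3, O at XOX/OX./... | (1,2)=-1→XOX/OXO/...*; (2,0)=-1→XOX/OX./O..; (2,1)=-1→XOX/OX./.O.; (2,2)=-1→XOX/OX./..O
ply 4, X at XOX/OXO/... | (2,0)=+1→XOX/OXO/X..*; (2,1)=+1→XOX/OXO/.X.; (2,2)=+1→XOX/OXO/..X
ply 5: XOX/OXO/X.. is terminal -1 (O); from XOX/.../... depth 6

PV length from [XOX/.../...]: 4 plies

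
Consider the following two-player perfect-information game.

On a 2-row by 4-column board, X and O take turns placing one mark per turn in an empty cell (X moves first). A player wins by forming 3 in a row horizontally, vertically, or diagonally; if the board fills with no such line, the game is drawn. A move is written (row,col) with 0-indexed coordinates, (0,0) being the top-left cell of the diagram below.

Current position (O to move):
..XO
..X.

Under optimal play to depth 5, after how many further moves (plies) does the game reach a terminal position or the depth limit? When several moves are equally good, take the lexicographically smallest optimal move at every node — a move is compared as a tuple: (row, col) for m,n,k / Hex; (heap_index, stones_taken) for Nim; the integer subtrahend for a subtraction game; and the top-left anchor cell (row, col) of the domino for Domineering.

p1 O@[..XO/..X.]: (0,0)[O.XO/..X.]-1 (0,1)[.OXO/..X.]-1 (1,0)[..XO/O.X.]+0* (1,1)[..XO/.OX.]+0 (1,3)[..XO/..XO]+0
p2 X@[..XO/O.X.]: (0,0)[X.XO/O.X.]+0* (0,1)[.XXO/O.X.]+0 (1,1)[..XO/OXX.]+0 (1,3)[..XO/O.XX]+0
p3 O@[X.XO/O.X.]: (0,1)[XOXO/O.X.]+0* (1,1)[X.XO/OOX.]-1 (1,3)[X.XO/O.XO]-1
p4 X@[XOXO/O.X.]: (1,1)[XOXO/OXX.]+0* (1,3)[XOXO/O.XX]+0
p5 O@[XOXO/OXX.]: (1,3)[XOXO/OXXO]+0*
p6 X@[XOXO/OXXO] terminal +0; root [..XO/..X.] d5

PV length from [..XO/..X.]: 5 plies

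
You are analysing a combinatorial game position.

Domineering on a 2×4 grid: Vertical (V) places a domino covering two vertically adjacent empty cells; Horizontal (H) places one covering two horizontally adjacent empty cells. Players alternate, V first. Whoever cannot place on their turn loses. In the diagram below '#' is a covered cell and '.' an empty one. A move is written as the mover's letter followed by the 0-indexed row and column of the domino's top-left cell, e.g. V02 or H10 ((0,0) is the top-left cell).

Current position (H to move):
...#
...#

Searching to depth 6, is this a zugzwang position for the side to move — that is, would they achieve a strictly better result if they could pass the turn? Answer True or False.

zugzwang(...#/...#, H) = False

[...#/...#] H move#1: H00:+1/##.#/...#*, H01:+1/.###/...#, H10:+1/...#/##.#, H11:+1/...#/.###
[##.#/...#] V move#2: V02:-1/####/..##*
[####/..##] H move#3: H10:+1/####/####*
[####/####] end (terminal -1, V#4); searched ...#/...# to 6
pass branch (V moves first from the same position):
  | [...#/...#] V move#1: V00:-1/#..#/#..#, V01:+1/.#.#/.#.#*, V02:-1/..##/..##
  | [.#.#/.#.#] end (terminal -1, H#2); searched ...#/...# to 6
H moving scores +1; H passing scores -1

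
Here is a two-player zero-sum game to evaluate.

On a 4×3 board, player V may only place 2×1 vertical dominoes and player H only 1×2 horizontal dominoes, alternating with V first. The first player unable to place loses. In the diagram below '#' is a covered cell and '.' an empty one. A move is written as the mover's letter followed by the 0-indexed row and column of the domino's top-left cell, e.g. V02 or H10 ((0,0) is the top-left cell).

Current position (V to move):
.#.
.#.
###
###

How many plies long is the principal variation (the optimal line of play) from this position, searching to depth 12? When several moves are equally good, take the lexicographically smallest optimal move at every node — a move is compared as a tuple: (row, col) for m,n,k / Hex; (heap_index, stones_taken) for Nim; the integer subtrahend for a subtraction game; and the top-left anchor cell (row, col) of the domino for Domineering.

PV length from [.#./.#./###/###]: 1 ply

p1 V@[.#./.#./###/###]: V00[##./##./###/###]+1* V02[.##/.##/###/###]+1
p2 H@[##./##./###/###] terminal -1; root [.#./.#./###/###] d12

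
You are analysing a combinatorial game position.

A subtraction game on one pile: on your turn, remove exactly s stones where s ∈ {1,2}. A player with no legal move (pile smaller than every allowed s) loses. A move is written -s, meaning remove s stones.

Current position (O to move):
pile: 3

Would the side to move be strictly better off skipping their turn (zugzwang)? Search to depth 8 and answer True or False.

p1 O@[3]: -1[2]-1* -2[1]-1
p2 X@[2]: -1[1]-1 -2[0]+1*
p3 O@[0] terminal -1; root [3] d8
suppose O passes — search the same position with X to move:
pass> p1 X@[3]: -1[2]-1* -2[1]-1
pass> p2 O@[2]: -1[1]-1 -2[0]+1*
pass> p3 X@[0] terminal -1; root [3] d8
for O: play -1, pass +1

zugzwang(3, O) = True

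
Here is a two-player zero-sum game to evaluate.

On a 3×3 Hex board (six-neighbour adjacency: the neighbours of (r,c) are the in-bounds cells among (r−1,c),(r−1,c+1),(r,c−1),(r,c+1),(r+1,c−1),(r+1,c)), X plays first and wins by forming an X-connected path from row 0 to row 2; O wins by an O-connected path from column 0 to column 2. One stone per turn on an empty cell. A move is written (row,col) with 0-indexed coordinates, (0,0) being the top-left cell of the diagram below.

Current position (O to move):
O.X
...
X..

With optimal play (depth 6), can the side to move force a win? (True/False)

O winning at [O.X/.../X..]: False

p1 O@[O.X/.../X..]: (0,1)[OOX/.../X..]-1* (1,0)[O.X/O../X..]-1 (1,1)[O.X/.O./X..]-1 (1,2)[O.X/..O/X..]-1 (2,1)[O.X/.../XO.]-1 (2,2)[O.X/.../X.O]-1
p2 X@[OOX/.../X..]: (1,0)[OOX/X../X..]+1* (1,1)[OOX/.X./X..]+1 (1,2)[OOX/..X/X..]+1 (2,1)[OOX/.../XX.]+1 (2,2)[OOX/.../X.X]+1
p3 O@[OOX/X../X..]: (1,1)[OOX/XO./X..]-1* (1,2)[OOX/X.O/X..]-1 (2,1)[OOX/X../XO.]-1 (2,2)[OOX/X../X.O]-1
p4 X@[OOX/XO./X..]: (1,2)[OOX/XOX/X..]+1* (2,1)[OOX/XO./XX.]-1 (2,2)[OOX/XO./X.X]-1
p5 O@[OOX/XOX/X..]: (2,1)[OOX/XOX/XO.]-1* (2,2)[OOX/XOX/X.O]-1
p6 X@[OOX/XOX/XO.]: (2,2)[OOX/XOX/XOX]+1*
p7 O@[OOX/XOX/XOX] terminal -1; root [O.X/.../X..] d6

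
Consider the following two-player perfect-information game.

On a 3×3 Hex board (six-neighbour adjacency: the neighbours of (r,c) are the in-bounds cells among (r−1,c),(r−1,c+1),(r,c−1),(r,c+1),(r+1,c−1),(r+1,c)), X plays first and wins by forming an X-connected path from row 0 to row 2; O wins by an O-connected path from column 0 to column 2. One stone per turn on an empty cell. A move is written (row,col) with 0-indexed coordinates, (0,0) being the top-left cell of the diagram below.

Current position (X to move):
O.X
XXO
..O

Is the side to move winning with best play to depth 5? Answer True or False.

X winning at [O.X/XXO/..O]: True

[O.X/XXO/..O] X move#1: (0,1):+1/OXX/XXO/..O*, (2,0):+1/O.X/XXO/X.O, (2,1):+1/O.X/XXO/.XO
[OXX/XXO/..O] O move#2: (2,0):-1/OXX/XXO/O.O*, (2,1):-1/OXX/XXO/.OO
[OXX/XXO/O.O] X move#3: (2,1):+1/OXX/XXO/OXO*
[OXX/XXO/OXO] end (terminal -1, O#4); searched O.X/XXO/..O to 5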